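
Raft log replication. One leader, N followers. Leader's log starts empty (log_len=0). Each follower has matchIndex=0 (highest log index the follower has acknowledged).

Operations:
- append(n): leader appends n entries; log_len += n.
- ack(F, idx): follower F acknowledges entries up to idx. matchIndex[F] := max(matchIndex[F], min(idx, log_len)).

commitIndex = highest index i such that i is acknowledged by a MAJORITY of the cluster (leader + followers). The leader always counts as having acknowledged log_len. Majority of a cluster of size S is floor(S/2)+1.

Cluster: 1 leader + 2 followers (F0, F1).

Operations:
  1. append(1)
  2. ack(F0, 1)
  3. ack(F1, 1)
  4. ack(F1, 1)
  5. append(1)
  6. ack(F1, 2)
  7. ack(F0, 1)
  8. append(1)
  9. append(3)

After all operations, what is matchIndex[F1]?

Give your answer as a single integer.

Answer: 2

Derivation:
Op 1: append 1 -> log_len=1
Op 2: F0 acks idx 1 -> match: F0=1 F1=0; commitIndex=1
Op 3: F1 acks idx 1 -> match: F0=1 F1=1; commitIndex=1
Op 4: F1 acks idx 1 -> match: F0=1 F1=1; commitIndex=1
Op 5: append 1 -> log_len=2
Op 6: F1 acks idx 2 -> match: F0=1 F1=2; commitIndex=2
Op 7: F0 acks idx 1 -> match: F0=1 F1=2; commitIndex=2
Op 8: append 1 -> log_len=3
Op 9: append 3 -> log_len=6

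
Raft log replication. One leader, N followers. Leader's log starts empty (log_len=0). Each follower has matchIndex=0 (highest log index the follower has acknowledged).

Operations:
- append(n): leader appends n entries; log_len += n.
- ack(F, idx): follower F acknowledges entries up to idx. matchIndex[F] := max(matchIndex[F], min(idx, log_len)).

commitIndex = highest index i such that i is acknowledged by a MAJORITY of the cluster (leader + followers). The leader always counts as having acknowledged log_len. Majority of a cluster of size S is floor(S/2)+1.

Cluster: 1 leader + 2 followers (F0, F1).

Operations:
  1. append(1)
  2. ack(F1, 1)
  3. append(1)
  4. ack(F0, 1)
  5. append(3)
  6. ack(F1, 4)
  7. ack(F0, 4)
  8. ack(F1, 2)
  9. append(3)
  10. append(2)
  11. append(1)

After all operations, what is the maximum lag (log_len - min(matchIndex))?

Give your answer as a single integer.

Answer: 7

Derivation:
Op 1: append 1 -> log_len=1
Op 2: F1 acks idx 1 -> match: F0=0 F1=1; commitIndex=1
Op 3: append 1 -> log_len=2
Op 4: F0 acks idx 1 -> match: F0=1 F1=1; commitIndex=1
Op 5: append 3 -> log_len=5
Op 6: F1 acks idx 4 -> match: F0=1 F1=4; commitIndex=4
Op 7: F0 acks idx 4 -> match: F0=4 F1=4; commitIndex=4
Op 8: F1 acks idx 2 -> match: F0=4 F1=4; commitIndex=4
Op 9: append 3 -> log_len=8
Op 10: append 2 -> log_len=10
Op 11: append 1 -> log_len=11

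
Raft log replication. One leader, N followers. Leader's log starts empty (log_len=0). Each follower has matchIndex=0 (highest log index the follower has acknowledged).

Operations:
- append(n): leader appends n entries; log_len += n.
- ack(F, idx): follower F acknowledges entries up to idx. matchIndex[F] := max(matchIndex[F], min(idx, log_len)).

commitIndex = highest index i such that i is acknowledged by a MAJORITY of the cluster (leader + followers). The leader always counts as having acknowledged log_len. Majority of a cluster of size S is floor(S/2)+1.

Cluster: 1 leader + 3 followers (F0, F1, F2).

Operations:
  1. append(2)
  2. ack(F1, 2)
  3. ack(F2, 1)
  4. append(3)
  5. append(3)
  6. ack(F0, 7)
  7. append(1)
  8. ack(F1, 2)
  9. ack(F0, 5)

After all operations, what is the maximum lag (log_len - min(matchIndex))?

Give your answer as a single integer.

Answer: 8

Derivation:
Op 1: append 2 -> log_len=2
Op 2: F1 acks idx 2 -> match: F0=0 F1=2 F2=0; commitIndex=0
Op 3: F2 acks idx 1 -> match: F0=0 F1=2 F2=1; commitIndex=1
Op 4: append 3 -> log_len=5
Op 5: append 3 -> log_len=8
Op 6: F0 acks idx 7 -> match: F0=7 F1=2 F2=1; commitIndex=2
Op 7: append 1 -> log_len=9
Op 8: F1 acks idx 2 -> match: F0=7 F1=2 F2=1; commitIndex=2
Op 9: F0 acks idx 5 -> match: F0=7 F1=2 F2=1; commitIndex=2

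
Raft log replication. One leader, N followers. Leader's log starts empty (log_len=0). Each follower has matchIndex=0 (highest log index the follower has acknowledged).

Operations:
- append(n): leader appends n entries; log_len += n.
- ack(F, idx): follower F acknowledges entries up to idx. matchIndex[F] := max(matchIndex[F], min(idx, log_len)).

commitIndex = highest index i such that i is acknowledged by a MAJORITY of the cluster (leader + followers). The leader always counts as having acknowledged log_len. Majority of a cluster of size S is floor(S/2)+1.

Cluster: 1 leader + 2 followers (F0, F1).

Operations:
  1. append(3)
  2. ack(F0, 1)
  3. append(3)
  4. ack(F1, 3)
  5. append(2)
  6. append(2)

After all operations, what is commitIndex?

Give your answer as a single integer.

Answer: 3

Derivation:
Op 1: append 3 -> log_len=3
Op 2: F0 acks idx 1 -> match: F0=1 F1=0; commitIndex=1
Op 3: append 3 -> log_len=6
Op 4: F1 acks idx 3 -> match: F0=1 F1=3; commitIndex=3
Op 5: append 2 -> log_len=8
Op 6: append 2 -> log_len=10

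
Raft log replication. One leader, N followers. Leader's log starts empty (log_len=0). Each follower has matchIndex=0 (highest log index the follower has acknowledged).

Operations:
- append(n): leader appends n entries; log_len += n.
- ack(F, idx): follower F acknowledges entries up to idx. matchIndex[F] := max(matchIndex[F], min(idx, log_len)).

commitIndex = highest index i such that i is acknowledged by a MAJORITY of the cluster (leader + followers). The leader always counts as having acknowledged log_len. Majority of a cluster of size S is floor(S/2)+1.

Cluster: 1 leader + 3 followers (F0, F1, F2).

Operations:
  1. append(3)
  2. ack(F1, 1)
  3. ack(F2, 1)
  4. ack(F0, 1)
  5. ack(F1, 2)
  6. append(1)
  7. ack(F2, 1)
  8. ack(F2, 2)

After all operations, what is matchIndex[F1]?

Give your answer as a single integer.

Answer: 2

Derivation:
Op 1: append 3 -> log_len=3
Op 2: F1 acks idx 1 -> match: F0=0 F1=1 F2=0; commitIndex=0
Op 3: F2 acks idx 1 -> match: F0=0 F1=1 F2=1; commitIndex=1
Op 4: F0 acks idx 1 -> match: F0=1 F1=1 F2=1; commitIndex=1
Op 5: F1 acks idx 2 -> match: F0=1 F1=2 F2=1; commitIndex=1
Op 6: append 1 -> log_len=4
Op 7: F2 acks idx 1 -> match: F0=1 F1=2 F2=1; commitIndex=1
Op 8: F2 acks idx 2 -> match: F0=1 F1=2 F2=2; commitIndex=2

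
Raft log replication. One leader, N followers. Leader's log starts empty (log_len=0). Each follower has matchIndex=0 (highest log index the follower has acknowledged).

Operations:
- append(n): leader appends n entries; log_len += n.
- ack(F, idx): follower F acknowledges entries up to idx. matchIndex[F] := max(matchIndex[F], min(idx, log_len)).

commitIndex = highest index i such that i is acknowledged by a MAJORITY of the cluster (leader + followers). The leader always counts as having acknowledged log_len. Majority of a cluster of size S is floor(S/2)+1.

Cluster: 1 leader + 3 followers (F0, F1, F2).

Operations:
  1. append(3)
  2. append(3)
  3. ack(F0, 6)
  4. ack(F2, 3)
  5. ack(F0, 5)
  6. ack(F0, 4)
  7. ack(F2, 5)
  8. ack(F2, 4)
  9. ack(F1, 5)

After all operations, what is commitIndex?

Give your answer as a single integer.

Answer: 5

Derivation:
Op 1: append 3 -> log_len=3
Op 2: append 3 -> log_len=6
Op 3: F0 acks idx 6 -> match: F0=6 F1=0 F2=0; commitIndex=0
Op 4: F2 acks idx 3 -> match: F0=6 F1=0 F2=3; commitIndex=3
Op 5: F0 acks idx 5 -> match: F0=6 F1=0 F2=3; commitIndex=3
Op 6: F0 acks idx 4 -> match: F0=6 F1=0 F2=3; commitIndex=3
Op 7: F2 acks idx 5 -> match: F0=6 F1=0 F2=5; commitIndex=5
Op 8: F2 acks idx 4 -> match: F0=6 F1=0 F2=5; commitIndex=5
Op 9: F1 acks idx 5 -> match: F0=6 F1=5 F2=5; commitIndex=5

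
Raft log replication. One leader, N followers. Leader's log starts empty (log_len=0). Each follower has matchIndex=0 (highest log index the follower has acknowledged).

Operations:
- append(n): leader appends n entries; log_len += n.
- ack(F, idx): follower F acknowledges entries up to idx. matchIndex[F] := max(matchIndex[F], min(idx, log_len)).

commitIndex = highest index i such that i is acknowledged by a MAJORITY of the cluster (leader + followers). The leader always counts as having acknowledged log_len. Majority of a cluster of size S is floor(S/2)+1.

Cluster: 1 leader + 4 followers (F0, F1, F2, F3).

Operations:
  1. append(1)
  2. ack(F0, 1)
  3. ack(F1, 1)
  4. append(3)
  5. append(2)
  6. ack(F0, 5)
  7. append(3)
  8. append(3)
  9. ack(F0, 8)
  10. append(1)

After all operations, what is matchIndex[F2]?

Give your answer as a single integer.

Answer: 0

Derivation:
Op 1: append 1 -> log_len=1
Op 2: F0 acks idx 1 -> match: F0=1 F1=0 F2=0 F3=0; commitIndex=0
Op 3: F1 acks idx 1 -> match: F0=1 F1=1 F2=0 F3=0; commitIndex=1
Op 4: append 3 -> log_len=4
Op 5: append 2 -> log_len=6
Op 6: F0 acks idx 5 -> match: F0=5 F1=1 F2=0 F3=0; commitIndex=1
Op 7: append 3 -> log_len=9
Op 8: append 3 -> log_len=12
Op 9: F0 acks idx 8 -> match: F0=8 F1=1 F2=0 F3=0; commitIndex=1
Op 10: append 1 -> log_len=13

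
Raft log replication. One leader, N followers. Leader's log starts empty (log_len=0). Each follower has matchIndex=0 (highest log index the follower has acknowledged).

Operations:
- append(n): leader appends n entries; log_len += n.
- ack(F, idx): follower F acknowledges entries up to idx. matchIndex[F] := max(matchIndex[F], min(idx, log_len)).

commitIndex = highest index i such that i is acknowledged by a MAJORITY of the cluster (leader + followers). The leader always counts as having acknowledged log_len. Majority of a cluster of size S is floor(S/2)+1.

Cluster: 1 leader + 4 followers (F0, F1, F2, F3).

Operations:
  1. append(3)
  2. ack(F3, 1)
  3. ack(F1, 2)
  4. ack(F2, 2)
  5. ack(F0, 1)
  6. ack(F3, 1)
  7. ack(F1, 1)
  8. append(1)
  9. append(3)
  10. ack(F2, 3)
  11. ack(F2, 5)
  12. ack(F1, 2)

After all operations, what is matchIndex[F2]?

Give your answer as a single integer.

Op 1: append 3 -> log_len=3
Op 2: F3 acks idx 1 -> match: F0=0 F1=0 F2=0 F3=1; commitIndex=0
Op 3: F1 acks idx 2 -> match: F0=0 F1=2 F2=0 F3=1; commitIndex=1
Op 4: F2 acks idx 2 -> match: F0=0 F1=2 F2=2 F3=1; commitIndex=2
Op 5: F0 acks idx 1 -> match: F0=1 F1=2 F2=2 F3=1; commitIndex=2
Op 6: F3 acks idx 1 -> match: F0=1 F1=2 F2=2 F3=1; commitIndex=2
Op 7: F1 acks idx 1 -> match: F0=1 F1=2 F2=2 F3=1; commitIndex=2
Op 8: append 1 -> log_len=4
Op 9: append 3 -> log_len=7
Op 10: F2 acks idx 3 -> match: F0=1 F1=2 F2=3 F3=1; commitIndex=2
Op 11: F2 acks idx 5 -> match: F0=1 F1=2 F2=5 F3=1; commitIndex=2
Op 12: F1 acks idx 2 -> match: F0=1 F1=2 F2=5 F3=1; commitIndex=2

Answer: 5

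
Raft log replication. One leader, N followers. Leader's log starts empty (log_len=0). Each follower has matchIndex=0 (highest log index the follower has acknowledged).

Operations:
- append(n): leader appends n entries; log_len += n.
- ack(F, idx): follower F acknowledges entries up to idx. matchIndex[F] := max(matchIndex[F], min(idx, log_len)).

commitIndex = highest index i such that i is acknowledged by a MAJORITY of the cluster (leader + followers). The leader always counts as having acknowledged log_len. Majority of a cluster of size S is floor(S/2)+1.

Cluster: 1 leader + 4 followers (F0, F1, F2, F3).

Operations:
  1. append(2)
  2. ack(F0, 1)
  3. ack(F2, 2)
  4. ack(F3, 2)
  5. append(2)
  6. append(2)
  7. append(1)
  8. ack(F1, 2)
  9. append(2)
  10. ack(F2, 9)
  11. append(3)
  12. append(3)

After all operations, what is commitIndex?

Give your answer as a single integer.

Op 1: append 2 -> log_len=2
Op 2: F0 acks idx 1 -> match: F0=1 F1=0 F2=0 F3=0; commitIndex=0
Op 3: F2 acks idx 2 -> match: F0=1 F1=0 F2=2 F3=0; commitIndex=1
Op 4: F3 acks idx 2 -> match: F0=1 F1=0 F2=2 F3=2; commitIndex=2
Op 5: append 2 -> log_len=4
Op 6: append 2 -> log_len=6
Op 7: append 1 -> log_len=7
Op 8: F1 acks idx 2 -> match: F0=1 F1=2 F2=2 F3=2; commitIndex=2
Op 9: append 2 -> log_len=9
Op 10: F2 acks idx 9 -> match: F0=1 F1=2 F2=9 F3=2; commitIndex=2
Op 11: append 3 -> log_len=12
Op 12: append 3 -> log_len=15

Answer: 2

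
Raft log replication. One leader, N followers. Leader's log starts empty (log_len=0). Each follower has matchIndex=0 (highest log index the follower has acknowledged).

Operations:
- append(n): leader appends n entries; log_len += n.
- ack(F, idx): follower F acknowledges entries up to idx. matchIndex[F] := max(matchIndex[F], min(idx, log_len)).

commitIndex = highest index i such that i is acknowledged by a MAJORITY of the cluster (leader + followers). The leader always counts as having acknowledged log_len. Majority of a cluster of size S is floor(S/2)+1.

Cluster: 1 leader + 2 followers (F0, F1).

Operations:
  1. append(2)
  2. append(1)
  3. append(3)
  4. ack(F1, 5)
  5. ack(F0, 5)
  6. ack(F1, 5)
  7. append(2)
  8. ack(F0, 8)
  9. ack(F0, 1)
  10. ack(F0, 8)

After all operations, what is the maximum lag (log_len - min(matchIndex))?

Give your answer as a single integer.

Op 1: append 2 -> log_len=2
Op 2: append 1 -> log_len=3
Op 3: append 3 -> log_len=6
Op 4: F1 acks idx 5 -> match: F0=0 F1=5; commitIndex=5
Op 5: F0 acks idx 5 -> match: F0=5 F1=5; commitIndex=5
Op 6: F1 acks idx 5 -> match: F0=5 F1=5; commitIndex=5
Op 7: append 2 -> log_len=8
Op 8: F0 acks idx 8 -> match: F0=8 F1=5; commitIndex=8
Op 9: F0 acks idx 1 -> match: F0=8 F1=5; commitIndex=8
Op 10: F0 acks idx 8 -> match: F0=8 F1=5; commitIndex=8

Answer: 3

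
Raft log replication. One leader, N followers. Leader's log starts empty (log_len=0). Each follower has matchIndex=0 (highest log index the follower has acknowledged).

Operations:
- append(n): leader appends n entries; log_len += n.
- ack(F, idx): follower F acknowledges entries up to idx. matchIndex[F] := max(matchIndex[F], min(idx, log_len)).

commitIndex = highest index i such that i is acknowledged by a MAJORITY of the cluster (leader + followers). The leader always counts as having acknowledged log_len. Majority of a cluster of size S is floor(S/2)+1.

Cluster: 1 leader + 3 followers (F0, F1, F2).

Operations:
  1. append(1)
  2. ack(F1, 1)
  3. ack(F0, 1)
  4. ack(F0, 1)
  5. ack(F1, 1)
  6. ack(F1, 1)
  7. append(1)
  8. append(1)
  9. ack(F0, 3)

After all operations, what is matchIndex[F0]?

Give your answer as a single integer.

Answer: 3

Derivation:
Op 1: append 1 -> log_len=1
Op 2: F1 acks idx 1 -> match: F0=0 F1=1 F2=0; commitIndex=0
Op 3: F0 acks idx 1 -> match: F0=1 F1=1 F2=0; commitIndex=1
Op 4: F0 acks idx 1 -> match: F0=1 F1=1 F2=0; commitIndex=1
Op 5: F1 acks idx 1 -> match: F0=1 F1=1 F2=0; commitIndex=1
Op 6: F1 acks idx 1 -> match: F0=1 F1=1 F2=0; commitIndex=1
Op 7: append 1 -> log_len=2
Op 8: append 1 -> log_len=3
Op 9: F0 acks idx 3 -> match: F0=3 F1=1 F2=0; commitIndex=1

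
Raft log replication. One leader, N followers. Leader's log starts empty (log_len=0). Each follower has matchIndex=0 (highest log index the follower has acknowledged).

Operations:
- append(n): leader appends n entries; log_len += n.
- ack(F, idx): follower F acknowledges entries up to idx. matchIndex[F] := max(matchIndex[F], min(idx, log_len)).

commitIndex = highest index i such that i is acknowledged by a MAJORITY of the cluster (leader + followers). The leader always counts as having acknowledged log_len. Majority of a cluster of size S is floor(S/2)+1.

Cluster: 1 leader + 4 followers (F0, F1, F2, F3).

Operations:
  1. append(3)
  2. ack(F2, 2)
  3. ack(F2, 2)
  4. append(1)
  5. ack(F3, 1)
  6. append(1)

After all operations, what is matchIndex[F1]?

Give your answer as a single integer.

Op 1: append 3 -> log_len=3
Op 2: F2 acks idx 2 -> match: F0=0 F1=0 F2=2 F3=0; commitIndex=0
Op 3: F2 acks idx 2 -> match: F0=0 F1=0 F2=2 F3=0; commitIndex=0
Op 4: append 1 -> log_len=4
Op 5: F3 acks idx 1 -> match: F0=0 F1=0 F2=2 F3=1; commitIndex=1
Op 6: append 1 -> log_len=5

Answer: 0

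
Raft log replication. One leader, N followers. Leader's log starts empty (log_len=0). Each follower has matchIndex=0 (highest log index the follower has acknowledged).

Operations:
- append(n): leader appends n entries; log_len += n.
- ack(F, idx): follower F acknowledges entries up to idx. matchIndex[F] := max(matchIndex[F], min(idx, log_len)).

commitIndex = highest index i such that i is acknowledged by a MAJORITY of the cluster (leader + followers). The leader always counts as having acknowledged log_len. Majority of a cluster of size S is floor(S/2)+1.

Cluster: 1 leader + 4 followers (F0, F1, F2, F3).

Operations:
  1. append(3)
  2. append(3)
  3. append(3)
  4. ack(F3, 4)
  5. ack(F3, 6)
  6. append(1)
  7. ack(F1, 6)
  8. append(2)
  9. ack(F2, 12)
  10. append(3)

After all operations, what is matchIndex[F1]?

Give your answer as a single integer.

Op 1: append 3 -> log_len=3
Op 2: append 3 -> log_len=6
Op 3: append 3 -> log_len=9
Op 4: F3 acks idx 4 -> match: F0=0 F1=0 F2=0 F3=4; commitIndex=0
Op 5: F3 acks idx 6 -> match: F0=0 F1=0 F2=0 F3=6; commitIndex=0
Op 6: append 1 -> log_len=10
Op 7: F1 acks idx 6 -> match: F0=0 F1=6 F2=0 F3=6; commitIndex=6
Op 8: append 2 -> log_len=12
Op 9: F2 acks idx 12 -> match: F0=0 F1=6 F2=12 F3=6; commitIndex=6
Op 10: append 3 -> log_len=15

Answer: 6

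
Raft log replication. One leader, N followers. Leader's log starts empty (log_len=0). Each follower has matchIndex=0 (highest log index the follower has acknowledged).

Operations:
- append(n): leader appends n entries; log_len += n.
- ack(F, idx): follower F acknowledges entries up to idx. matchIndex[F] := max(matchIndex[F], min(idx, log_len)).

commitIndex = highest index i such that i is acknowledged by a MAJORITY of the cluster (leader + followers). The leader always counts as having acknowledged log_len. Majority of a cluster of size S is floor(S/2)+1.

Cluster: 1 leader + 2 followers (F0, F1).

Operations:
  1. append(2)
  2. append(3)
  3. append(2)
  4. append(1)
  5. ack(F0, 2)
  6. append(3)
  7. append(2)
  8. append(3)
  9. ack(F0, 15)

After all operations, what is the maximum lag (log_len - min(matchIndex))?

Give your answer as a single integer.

Answer: 16

Derivation:
Op 1: append 2 -> log_len=2
Op 2: append 3 -> log_len=5
Op 3: append 2 -> log_len=7
Op 4: append 1 -> log_len=8
Op 5: F0 acks idx 2 -> match: F0=2 F1=0; commitIndex=2
Op 6: append 3 -> log_len=11
Op 7: append 2 -> log_len=13
Op 8: append 3 -> log_len=16
Op 9: F0 acks idx 15 -> match: F0=15 F1=0; commitIndex=15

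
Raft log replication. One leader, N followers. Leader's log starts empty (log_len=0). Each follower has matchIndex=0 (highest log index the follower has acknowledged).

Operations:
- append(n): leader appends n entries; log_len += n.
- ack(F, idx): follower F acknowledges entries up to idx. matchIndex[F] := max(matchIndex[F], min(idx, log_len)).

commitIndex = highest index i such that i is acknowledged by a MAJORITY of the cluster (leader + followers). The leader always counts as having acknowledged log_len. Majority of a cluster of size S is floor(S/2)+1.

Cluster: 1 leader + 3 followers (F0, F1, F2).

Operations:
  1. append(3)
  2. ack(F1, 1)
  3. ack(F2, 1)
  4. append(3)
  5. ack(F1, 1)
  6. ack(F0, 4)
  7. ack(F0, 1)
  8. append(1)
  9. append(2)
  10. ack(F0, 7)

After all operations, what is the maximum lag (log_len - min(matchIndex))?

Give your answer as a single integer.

Op 1: append 3 -> log_len=3
Op 2: F1 acks idx 1 -> match: F0=0 F1=1 F2=0; commitIndex=0
Op 3: F2 acks idx 1 -> match: F0=0 F1=1 F2=1; commitIndex=1
Op 4: append 3 -> log_len=6
Op 5: F1 acks idx 1 -> match: F0=0 F1=1 F2=1; commitIndex=1
Op 6: F0 acks idx 4 -> match: F0=4 F1=1 F2=1; commitIndex=1
Op 7: F0 acks idx 1 -> match: F0=4 F1=1 F2=1; commitIndex=1
Op 8: append 1 -> log_len=7
Op 9: append 2 -> log_len=9
Op 10: F0 acks idx 7 -> match: F0=7 F1=1 F2=1; commitIndex=1

Answer: 8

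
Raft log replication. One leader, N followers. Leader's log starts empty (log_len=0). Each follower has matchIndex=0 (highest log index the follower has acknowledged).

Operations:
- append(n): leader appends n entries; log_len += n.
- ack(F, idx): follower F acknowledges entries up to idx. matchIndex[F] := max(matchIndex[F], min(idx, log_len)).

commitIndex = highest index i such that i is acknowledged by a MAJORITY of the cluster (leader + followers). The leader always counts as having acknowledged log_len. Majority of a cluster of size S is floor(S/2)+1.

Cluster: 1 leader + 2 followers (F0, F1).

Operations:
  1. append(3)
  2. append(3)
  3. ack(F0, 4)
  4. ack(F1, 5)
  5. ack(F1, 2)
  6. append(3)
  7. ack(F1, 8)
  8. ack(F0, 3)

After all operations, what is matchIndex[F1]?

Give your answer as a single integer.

Answer: 8

Derivation:
Op 1: append 3 -> log_len=3
Op 2: append 3 -> log_len=6
Op 3: F0 acks idx 4 -> match: F0=4 F1=0; commitIndex=4
Op 4: F1 acks idx 5 -> match: F0=4 F1=5; commitIndex=5
Op 5: F1 acks idx 2 -> match: F0=4 F1=5; commitIndex=5
Op 6: append 3 -> log_len=9
Op 7: F1 acks idx 8 -> match: F0=4 F1=8; commitIndex=8
Op 8: F0 acks idx 3 -> match: F0=4 F1=8; commitIndex=8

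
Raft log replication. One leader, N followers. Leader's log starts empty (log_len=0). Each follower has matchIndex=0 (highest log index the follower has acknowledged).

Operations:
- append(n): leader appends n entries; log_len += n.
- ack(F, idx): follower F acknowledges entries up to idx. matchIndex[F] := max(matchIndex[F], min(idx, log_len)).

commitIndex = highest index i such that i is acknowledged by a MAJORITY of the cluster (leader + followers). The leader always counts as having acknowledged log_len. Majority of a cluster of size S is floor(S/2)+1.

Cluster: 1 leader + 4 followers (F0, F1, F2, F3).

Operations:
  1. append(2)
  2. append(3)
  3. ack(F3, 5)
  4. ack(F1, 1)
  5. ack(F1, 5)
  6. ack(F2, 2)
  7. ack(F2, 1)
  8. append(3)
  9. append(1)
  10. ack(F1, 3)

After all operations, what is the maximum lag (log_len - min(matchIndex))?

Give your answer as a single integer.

Answer: 9

Derivation:
Op 1: append 2 -> log_len=2
Op 2: append 3 -> log_len=5
Op 3: F3 acks idx 5 -> match: F0=0 F1=0 F2=0 F3=5; commitIndex=0
Op 4: F1 acks idx 1 -> match: F0=0 F1=1 F2=0 F3=5; commitIndex=1
Op 5: F1 acks idx 5 -> match: F0=0 F1=5 F2=0 F3=5; commitIndex=5
Op 6: F2 acks idx 2 -> match: F0=0 F1=5 F2=2 F3=5; commitIndex=5
Op 7: F2 acks idx 1 -> match: F0=0 F1=5 F2=2 F3=5; commitIndex=5
Op 8: append 3 -> log_len=8
Op 9: append 1 -> log_len=9
Op 10: F1 acks idx 3 -> match: F0=0 F1=5 F2=2 F3=5; commitIndex=5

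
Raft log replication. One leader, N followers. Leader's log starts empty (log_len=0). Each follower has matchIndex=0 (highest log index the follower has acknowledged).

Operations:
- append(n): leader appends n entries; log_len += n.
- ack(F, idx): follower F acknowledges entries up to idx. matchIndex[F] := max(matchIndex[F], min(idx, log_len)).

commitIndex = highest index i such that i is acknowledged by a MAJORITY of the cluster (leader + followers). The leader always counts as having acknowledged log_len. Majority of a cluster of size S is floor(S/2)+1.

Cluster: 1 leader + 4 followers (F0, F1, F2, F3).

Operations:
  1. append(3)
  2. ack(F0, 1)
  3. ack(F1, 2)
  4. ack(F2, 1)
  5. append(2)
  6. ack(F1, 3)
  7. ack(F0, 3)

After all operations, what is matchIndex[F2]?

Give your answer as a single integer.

Answer: 1

Derivation:
Op 1: append 3 -> log_len=3
Op 2: F0 acks idx 1 -> match: F0=1 F1=0 F2=0 F3=0; commitIndex=0
Op 3: F1 acks idx 2 -> match: F0=1 F1=2 F2=0 F3=0; commitIndex=1
Op 4: F2 acks idx 1 -> match: F0=1 F1=2 F2=1 F3=0; commitIndex=1
Op 5: append 2 -> log_len=5
Op 6: F1 acks idx 3 -> match: F0=1 F1=3 F2=1 F3=0; commitIndex=1
Op 7: F0 acks idx 3 -> match: F0=3 F1=3 F2=1 F3=0; commitIndex=3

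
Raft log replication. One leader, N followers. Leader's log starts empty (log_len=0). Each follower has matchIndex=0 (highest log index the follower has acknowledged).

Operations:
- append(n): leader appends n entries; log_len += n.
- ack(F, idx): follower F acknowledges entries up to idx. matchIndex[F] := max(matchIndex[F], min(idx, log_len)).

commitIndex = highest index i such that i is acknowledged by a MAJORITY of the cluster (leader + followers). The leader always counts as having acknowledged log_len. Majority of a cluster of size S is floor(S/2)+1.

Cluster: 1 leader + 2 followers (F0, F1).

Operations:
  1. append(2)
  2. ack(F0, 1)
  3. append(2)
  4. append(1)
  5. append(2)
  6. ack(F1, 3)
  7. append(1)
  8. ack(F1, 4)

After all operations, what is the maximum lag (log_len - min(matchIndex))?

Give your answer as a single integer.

Answer: 7

Derivation:
Op 1: append 2 -> log_len=2
Op 2: F0 acks idx 1 -> match: F0=1 F1=0; commitIndex=1
Op 3: append 2 -> log_len=4
Op 4: append 1 -> log_len=5
Op 5: append 2 -> log_len=7
Op 6: F1 acks idx 3 -> match: F0=1 F1=3; commitIndex=3
Op 7: append 1 -> log_len=8
Op 8: F1 acks idx 4 -> match: F0=1 F1=4; commitIndex=4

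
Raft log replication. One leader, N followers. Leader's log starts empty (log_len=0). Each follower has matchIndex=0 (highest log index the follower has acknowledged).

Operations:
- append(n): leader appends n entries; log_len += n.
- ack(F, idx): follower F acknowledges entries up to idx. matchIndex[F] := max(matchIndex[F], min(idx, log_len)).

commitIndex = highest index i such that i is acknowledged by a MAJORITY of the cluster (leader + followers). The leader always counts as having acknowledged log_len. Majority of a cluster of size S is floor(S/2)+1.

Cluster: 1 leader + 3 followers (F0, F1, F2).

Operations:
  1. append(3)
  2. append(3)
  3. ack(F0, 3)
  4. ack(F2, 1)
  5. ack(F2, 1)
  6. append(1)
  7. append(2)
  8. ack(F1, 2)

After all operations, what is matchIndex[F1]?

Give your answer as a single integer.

Op 1: append 3 -> log_len=3
Op 2: append 3 -> log_len=6
Op 3: F0 acks idx 3 -> match: F0=3 F1=0 F2=0; commitIndex=0
Op 4: F2 acks idx 1 -> match: F0=3 F1=0 F2=1; commitIndex=1
Op 5: F2 acks idx 1 -> match: F0=3 F1=0 F2=1; commitIndex=1
Op 6: append 1 -> log_len=7
Op 7: append 2 -> log_len=9
Op 8: F1 acks idx 2 -> match: F0=3 F1=2 F2=1; commitIndex=2

Answer: 2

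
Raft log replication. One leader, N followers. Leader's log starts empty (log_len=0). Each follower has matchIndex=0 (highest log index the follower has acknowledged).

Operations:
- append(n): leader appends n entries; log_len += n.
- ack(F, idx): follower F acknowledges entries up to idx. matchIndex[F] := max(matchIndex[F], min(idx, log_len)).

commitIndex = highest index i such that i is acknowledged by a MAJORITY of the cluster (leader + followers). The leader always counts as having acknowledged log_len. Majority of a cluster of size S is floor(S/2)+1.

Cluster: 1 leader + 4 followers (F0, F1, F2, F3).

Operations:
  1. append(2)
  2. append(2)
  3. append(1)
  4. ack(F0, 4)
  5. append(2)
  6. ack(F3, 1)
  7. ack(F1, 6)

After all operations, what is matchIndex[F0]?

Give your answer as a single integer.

Answer: 4

Derivation:
Op 1: append 2 -> log_len=2
Op 2: append 2 -> log_len=4
Op 3: append 1 -> log_len=5
Op 4: F0 acks idx 4 -> match: F0=4 F1=0 F2=0 F3=0; commitIndex=0
Op 5: append 2 -> log_len=7
Op 6: F3 acks idx 1 -> match: F0=4 F1=0 F2=0 F3=1; commitIndex=1
Op 7: F1 acks idx 6 -> match: F0=4 F1=6 F2=0 F3=1; commitIndex=4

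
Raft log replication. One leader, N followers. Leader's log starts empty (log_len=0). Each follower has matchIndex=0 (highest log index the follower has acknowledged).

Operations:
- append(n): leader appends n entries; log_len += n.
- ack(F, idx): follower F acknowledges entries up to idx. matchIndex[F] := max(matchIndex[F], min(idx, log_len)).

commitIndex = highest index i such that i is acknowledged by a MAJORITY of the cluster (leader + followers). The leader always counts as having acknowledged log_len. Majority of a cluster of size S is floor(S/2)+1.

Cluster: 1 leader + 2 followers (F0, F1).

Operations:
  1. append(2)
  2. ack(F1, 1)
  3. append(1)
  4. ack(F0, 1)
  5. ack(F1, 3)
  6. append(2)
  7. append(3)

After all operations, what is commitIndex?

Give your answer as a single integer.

Op 1: append 2 -> log_len=2
Op 2: F1 acks idx 1 -> match: F0=0 F1=1; commitIndex=1
Op 3: append 1 -> log_len=3
Op 4: F0 acks idx 1 -> match: F0=1 F1=1; commitIndex=1
Op 5: F1 acks idx 3 -> match: F0=1 F1=3; commitIndex=3
Op 6: append 2 -> log_len=5
Op 7: append 3 -> log_len=8

Answer: 3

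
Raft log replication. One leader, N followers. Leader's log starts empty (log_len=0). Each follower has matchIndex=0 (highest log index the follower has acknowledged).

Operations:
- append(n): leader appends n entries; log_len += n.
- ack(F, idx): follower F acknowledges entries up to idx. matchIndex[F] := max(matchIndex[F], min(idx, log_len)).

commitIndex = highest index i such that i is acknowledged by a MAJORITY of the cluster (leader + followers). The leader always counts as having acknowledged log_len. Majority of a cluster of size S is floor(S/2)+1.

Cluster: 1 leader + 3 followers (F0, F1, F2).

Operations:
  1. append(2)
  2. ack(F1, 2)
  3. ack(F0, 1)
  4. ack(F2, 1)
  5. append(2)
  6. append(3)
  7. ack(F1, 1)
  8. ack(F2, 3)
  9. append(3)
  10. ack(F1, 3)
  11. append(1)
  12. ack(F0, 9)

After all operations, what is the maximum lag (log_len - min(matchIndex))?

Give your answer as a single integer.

Answer: 8

Derivation:
Op 1: append 2 -> log_len=2
Op 2: F1 acks idx 2 -> match: F0=0 F1=2 F2=0; commitIndex=0
Op 3: F0 acks idx 1 -> match: F0=1 F1=2 F2=0; commitIndex=1
Op 4: F2 acks idx 1 -> match: F0=1 F1=2 F2=1; commitIndex=1
Op 5: append 2 -> log_len=4
Op 6: append 3 -> log_len=7
Op 7: F1 acks idx 1 -> match: F0=1 F1=2 F2=1; commitIndex=1
Op 8: F2 acks idx 3 -> match: F0=1 F1=2 F2=3; commitIndex=2
Op 9: append 3 -> log_len=10
Op 10: F1 acks idx 3 -> match: F0=1 F1=3 F2=3; commitIndex=3
Op 11: append 1 -> log_len=11
Op 12: F0 acks idx 9 -> match: F0=9 F1=3 F2=3; commitIndex=3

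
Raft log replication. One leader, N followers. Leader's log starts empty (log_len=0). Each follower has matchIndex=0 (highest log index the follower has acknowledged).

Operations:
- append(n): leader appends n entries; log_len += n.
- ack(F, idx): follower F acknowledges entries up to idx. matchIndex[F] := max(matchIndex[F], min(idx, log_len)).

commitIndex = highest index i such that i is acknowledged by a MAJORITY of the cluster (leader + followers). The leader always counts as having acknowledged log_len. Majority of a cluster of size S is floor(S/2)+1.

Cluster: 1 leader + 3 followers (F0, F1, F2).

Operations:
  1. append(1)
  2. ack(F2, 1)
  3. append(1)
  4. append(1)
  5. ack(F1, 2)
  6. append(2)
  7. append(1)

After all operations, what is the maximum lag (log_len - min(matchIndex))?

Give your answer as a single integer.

Answer: 6

Derivation:
Op 1: append 1 -> log_len=1
Op 2: F2 acks idx 1 -> match: F0=0 F1=0 F2=1; commitIndex=0
Op 3: append 1 -> log_len=2
Op 4: append 1 -> log_len=3
Op 5: F1 acks idx 2 -> match: F0=0 F1=2 F2=1; commitIndex=1
Op 6: append 2 -> log_len=5
Op 7: append 1 -> log_len=6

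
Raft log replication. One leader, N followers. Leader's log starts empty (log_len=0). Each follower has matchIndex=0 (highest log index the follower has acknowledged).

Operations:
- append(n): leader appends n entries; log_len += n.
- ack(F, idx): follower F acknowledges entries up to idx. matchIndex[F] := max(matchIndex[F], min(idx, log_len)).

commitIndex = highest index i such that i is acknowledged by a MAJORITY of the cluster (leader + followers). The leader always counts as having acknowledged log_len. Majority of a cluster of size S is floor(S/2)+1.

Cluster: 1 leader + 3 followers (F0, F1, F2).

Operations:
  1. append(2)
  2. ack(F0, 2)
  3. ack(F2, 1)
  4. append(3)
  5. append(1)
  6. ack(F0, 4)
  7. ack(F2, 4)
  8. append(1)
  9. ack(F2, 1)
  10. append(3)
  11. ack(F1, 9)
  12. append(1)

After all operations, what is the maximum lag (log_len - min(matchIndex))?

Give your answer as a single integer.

Op 1: append 2 -> log_len=2
Op 2: F0 acks idx 2 -> match: F0=2 F1=0 F2=0; commitIndex=0
Op 3: F2 acks idx 1 -> match: F0=2 F1=0 F2=1; commitIndex=1
Op 4: append 3 -> log_len=5
Op 5: append 1 -> log_len=6
Op 6: F0 acks idx 4 -> match: F0=4 F1=0 F2=1; commitIndex=1
Op 7: F2 acks idx 4 -> match: F0=4 F1=0 F2=4; commitIndex=4
Op 8: append 1 -> log_len=7
Op 9: F2 acks idx 1 -> match: F0=4 F1=0 F2=4; commitIndex=4
Op 10: append 3 -> log_len=10
Op 11: F1 acks idx 9 -> match: F0=4 F1=9 F2=4; commitIndex=4
Op 12: append 1 -> log_len=11

Answer: 7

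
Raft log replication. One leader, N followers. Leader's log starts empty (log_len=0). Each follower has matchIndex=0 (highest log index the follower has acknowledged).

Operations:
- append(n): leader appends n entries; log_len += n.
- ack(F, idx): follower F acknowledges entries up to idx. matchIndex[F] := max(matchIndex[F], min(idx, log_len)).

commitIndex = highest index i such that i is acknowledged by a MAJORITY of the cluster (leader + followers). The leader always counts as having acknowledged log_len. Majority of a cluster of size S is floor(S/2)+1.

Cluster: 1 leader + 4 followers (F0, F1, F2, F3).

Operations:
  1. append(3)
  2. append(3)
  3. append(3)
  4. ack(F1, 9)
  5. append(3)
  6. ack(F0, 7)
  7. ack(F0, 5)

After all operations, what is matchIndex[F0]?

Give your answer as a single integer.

Answer: 7

Derivation:
Op 1: append 3 -> log_len=3
Op 2: append 3 -> log_len=6
Op 3: append 3 -> log_len=9
Op 4: F1 acks idx 9 -> match: F0=0 F1=9 F2=0 F3=0; commitIndex=0
Op 5: append 3 -> log_len=12
Op 6: F0 acks idx 7 -> match: F0=7 F1=9 F2=0 F3=0; commitIndex=7
Op 7: F0 acks idx 5 -> match: F0=7 F1=9 F2=0 F3=0; commitIndex=7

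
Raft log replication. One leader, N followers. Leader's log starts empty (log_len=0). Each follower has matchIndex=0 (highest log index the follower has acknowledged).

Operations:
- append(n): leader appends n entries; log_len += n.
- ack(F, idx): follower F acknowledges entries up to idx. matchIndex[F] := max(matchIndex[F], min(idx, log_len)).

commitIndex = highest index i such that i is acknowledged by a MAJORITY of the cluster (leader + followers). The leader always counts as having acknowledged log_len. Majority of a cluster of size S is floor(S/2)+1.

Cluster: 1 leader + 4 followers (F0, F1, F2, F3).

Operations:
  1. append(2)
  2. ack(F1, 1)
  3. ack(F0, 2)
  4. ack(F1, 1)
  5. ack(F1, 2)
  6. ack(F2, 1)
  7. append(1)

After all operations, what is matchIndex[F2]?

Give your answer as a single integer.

Answer: 1

Derivation:
Op 1: append 2 -> log_len=2
Op 2: F1 acks idx 1 -> match: F0=0 F1=1 F2=0 F3=0; commitIndex=0
Op 3: F0 acks idx 2 -> match: F0=2 F1=1 F2=0 F3=0; commitIndex=1
Op 4: F1 acks idx 1 -> match: F0=2 F1=1 F2=0 F3=0; commitIndex=1
Op 5: F1 acks idx 2 -> match: F0=2 F1=2 F2=0 F3=0; commitIndex=2
Op 6: F2 acks idx 1 -> match: F0=2 F1=2 F2=1 F3=0; commitIndex=2
Op 7: append 1 -> log_len=3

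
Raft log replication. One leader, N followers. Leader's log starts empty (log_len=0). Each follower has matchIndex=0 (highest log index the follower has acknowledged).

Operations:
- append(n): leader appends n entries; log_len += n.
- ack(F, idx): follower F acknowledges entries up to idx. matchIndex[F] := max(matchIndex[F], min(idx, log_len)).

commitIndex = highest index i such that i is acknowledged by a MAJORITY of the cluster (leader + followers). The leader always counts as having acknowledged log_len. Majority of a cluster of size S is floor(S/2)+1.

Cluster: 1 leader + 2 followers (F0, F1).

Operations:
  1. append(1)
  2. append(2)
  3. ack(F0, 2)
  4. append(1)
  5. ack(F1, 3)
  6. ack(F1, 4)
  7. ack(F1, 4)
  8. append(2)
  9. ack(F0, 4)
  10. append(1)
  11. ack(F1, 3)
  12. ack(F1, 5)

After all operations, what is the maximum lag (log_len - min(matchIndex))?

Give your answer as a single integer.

Answer: 3

Derivation:
Op 1: append 1 -> log_len=1
Op 2: append 2 -> log_len=3
Op 3: F0 acks idx 2 -> match: F0=2 F1=0; commitIndex=2
Op 4: append 1 -> log_len=4
Op 5: F1 acks idx 3 -> match: F0=2 F1=3; commitIndex=3
Op 6: F1 acks idx 4 -> match: F0=2 F1=4; commitIndex=4
Op 7: F1 acks idx 4 -> match: F0=2 F1=4; commitIndex=4
Op 8: append 2 -> log_len=6
Op 9: F0 acks idx 4 -> match: F0=4 F1=4; commitIndex=4
Op 10: append 1 -> log_len=7
Op 11: F1 acks idx 3 -> match: F0=4 F1=4; commitIndex=4
Op 12: F1 acks idx 5 -> match: F0=4 F1=5; commitIndex=5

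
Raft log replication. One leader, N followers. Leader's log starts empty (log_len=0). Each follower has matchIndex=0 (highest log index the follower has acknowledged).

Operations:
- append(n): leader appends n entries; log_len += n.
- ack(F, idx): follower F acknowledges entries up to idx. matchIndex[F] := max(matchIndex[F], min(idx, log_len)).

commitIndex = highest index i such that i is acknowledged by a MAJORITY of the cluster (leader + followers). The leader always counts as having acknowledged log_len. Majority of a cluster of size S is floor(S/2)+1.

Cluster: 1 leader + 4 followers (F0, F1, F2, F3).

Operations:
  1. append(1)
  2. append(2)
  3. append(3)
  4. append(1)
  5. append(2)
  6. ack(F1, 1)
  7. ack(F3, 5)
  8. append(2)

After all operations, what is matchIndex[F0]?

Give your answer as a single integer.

Answer: 0

Derivation:
Op 1: append 1 -> log_len=1
Op 2: append 2 -> log_len=3
Op 3: append 3 -> log_len=6
Op 4: append 1 -> log_len=7
Op 5: append 2 -> log_len=9
Op 6: F1 acks idx 1 -> match: F0=0 F1=1 F2=0 F3=0; commitIndex=0
Op 7: F3 acks idx 5 -> match: F0=0 F1=1 F2=0 F3=5; commitIndex=1
Op 8: append 2 -> log_len=11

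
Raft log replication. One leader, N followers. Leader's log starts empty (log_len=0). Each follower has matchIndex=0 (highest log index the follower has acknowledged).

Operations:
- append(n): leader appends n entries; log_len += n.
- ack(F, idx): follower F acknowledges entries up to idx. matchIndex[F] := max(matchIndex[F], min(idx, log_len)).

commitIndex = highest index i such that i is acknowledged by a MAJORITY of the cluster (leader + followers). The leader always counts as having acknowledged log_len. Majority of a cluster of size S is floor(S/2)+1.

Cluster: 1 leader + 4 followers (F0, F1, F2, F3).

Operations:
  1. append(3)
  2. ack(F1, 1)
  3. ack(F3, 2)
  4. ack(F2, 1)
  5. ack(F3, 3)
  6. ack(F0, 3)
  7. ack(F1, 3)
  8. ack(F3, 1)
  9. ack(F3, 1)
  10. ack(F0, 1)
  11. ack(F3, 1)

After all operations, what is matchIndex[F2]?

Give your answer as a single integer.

Answer: 1

Derivation:
Op 1: append 3 -> log_len=3
Op 2: F1 acks idx 1 -> match: F0=0 F1=1 F2=0 F3=0; commitIndex=0
Op 3: F3 acks idx 2 -> match: F0=0 F1=1 F2=0 F3=2; commitIndex=1
Op 4: F2 acks idx 1 -> match: F0=0 F1=1 F2=1 F3=2; commitIndex=1
Op 5: F3 acks idx 3 -> match: F0=0 F1=1 F2=1 F3=3; commitIndex=1
Op 6: F0 acks idx 3 -> match: F0=3 F1=1 F2=1 F3=3; commitIndex=3
Op 7: F1 acks idx 3 -> match: F0=3 F1=3 F2=1 F3=3; commitIndex=3
Op 8: F3 acks idx 1 -> match: F0=3 F1=3 F2=1 F3=3; commitIndex=3
Op 9: F3 acks idx 1 -> match: F0=3 F1=3 F2=1 F3=3; commitIndex=3
Op 10: F0 acks idx 1 -> match: F0=3 F1=3 F2=1 F3=3; commitIndex=3
Op 11: F3 acks idx 1 -> match: F0=3 F1=3 F2=1 F3=3; commitIndex=3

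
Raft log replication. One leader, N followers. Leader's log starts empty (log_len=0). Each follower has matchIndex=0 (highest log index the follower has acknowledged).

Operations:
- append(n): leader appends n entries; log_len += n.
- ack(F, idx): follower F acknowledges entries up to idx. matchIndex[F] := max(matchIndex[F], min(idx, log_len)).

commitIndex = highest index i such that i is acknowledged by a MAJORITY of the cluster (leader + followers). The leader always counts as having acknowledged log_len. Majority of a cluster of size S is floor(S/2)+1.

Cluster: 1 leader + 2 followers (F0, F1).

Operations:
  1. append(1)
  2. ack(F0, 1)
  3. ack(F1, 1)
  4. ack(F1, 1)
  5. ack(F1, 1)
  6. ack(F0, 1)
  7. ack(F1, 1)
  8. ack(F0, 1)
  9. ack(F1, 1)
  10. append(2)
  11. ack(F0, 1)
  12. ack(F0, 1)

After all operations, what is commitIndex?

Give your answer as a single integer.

Op 1: append 1 -> log_len=1
Op 2: F0 acks idx 1 -> match: F0=1 F1=0; commitIndex=1
Op 3: F1 acks idx 1 -> match: F0=1 F1=1; commitIndex=1
Op 4: F1 acks idx 1 -> match: F0=1 F1=1; commitIndex=1
Op 5: F1 acks idx 1 -> match: F0=1 F1=1; commitIndex=1
Op 6: F0 acks idx 1 -> match: F0=1 F1=1; commitIndex=1
Op 7: F1 acks idx 1 -> match: F0=1 F1=1; commitIndex=1
Op 8: F0 acks idx 1 -> match: F0=1 F1=1; commitIndex=1
Op 9: F1 acks idx 1 -> match: F0=1 F1=1; commitIndex=1
Op 10: append 2 -> log_len=3
Op 11: F0 acks idx 1 -> match: F0=1 F1=1; commitIndex=1
Op 12: F0 acks idx 1 -> match: F0=1 F1=1; commitIndex=1

Answer: 1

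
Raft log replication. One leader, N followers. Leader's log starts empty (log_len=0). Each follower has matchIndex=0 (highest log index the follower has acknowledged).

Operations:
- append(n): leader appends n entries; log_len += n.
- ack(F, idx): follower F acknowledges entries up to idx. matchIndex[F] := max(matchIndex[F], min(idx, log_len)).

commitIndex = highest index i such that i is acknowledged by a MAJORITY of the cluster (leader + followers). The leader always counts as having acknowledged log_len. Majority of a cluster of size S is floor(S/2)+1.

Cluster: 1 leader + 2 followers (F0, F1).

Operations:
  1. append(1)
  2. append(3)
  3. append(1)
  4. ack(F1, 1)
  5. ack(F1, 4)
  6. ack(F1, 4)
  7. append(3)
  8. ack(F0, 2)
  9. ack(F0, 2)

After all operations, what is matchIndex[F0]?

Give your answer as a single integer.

Op 1: append 1 -> log_len=1
Op 2: append 3 -> log_len=4
Op 3: append 1 -> log_len=5
Op 4: F1 acks idx 1 -> match: F0=0 F1=1; commitIndex=1
Op 5: F1 acks idx 4 -> match: F0=0 F1=4; commitIndex=4
Op 6: F1 acks idx 4 -> match: F0=0 F1=4; commitIndex=4
Op 7: append 3 -> log_len=8
Op 8: F0 acks idx 2 -> match: F0=2 F1=4; commitIndex=4
Op 9: F0 acks idx 2 -> match: F0=2 F1=4; commitIndex=4

Answer: 2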